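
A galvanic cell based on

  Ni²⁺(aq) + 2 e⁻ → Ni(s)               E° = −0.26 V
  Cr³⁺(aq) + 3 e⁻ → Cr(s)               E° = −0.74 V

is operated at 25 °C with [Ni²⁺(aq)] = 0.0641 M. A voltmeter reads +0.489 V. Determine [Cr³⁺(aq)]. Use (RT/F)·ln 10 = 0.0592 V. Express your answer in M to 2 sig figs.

0.0057 M

With Ni²⁺/Ni at the cathode and Cr³⁺/Cr at the anode, E°cell = −0.26 − (−0.74) = +0.48 V (n = 6).
Since E = E° − (0.0592/n)·log Q, log Q = n(E° − E)/0.0592 = −0.912.
For 3 Ni²⁺(aq) + 2 Cr(s) → 3 Ni(s) + 2 Cr³⁺(aq), the reaction quotient is Q = [Cr³⁺(aq)]^2 / [Ni²⁺(aq)]^3.
Substituting the known concentrations and solving, log [Cr³⁺(aq)] = −2.246 and [Cr³⁺(aq)] = 0.0057 M.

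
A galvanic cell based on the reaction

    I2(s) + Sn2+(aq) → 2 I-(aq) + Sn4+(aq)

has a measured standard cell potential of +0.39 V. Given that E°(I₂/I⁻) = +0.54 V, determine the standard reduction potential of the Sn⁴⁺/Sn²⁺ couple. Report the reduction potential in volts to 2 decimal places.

+0.15 V

In the reaction as written the I₂/I⁻ couple is reduced (cathode) and Sn⁴⁺/Sn²⁺ is oxidized (anode), so E°cell = E°(I₂/I⁻) − E°(Sn⁴⁺/Sn²⁺).
E°(Sn⁴⁺/Sn²⁺) = E°(cathode) − E°cell = +0.54 − (+0.39) = +0.15 V.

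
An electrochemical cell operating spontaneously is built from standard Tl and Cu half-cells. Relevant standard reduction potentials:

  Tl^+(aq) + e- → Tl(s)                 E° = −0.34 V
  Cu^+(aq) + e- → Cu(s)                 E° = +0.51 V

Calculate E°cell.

+0.85 V

The Cu⁺/Cu couple has the higher E°, so Cu ion is reduced (cathode) and Tl is oxidized (anode).
E°cell = E°(cathode) − E°(anode) = +0.51 − (−0.34) = +0.85 V.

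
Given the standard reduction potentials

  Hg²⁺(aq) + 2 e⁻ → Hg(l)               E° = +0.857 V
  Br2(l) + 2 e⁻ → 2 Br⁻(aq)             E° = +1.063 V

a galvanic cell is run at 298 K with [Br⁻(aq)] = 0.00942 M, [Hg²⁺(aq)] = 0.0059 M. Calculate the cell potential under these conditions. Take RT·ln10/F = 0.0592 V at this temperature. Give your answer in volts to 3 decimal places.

+0.392 V

Since E°(Br₂/Br⁻) > E°(Hg²⁺/Hg), Br₂/Br⁻ serves as the cathode.
The standard potential is +1.063 − (+0.857) = +0.206 V and the balanced reaction transfers n = 2 electrons.
The balanced reaction is Br2(l) + Hg(l) → 2 Br⁻(aq) + Hg²⁺(aq), so Q = [Br⁻(aq)]^2·[Hg²⁺(aq)] = 5.24×10^−7 and log Q = −6.281.
By the Nernst equation, E = +0.206 − (0.0592/2)·(−6.281) = +0.392 V.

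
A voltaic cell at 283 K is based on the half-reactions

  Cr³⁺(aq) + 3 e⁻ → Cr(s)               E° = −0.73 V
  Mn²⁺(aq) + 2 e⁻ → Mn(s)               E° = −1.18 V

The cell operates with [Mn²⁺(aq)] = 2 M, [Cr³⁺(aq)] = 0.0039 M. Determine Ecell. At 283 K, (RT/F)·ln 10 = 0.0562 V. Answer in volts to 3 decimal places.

The Cr³⁺/Cr couple has the more positive E°, so it is the cathode; Mn²⁺/Mn is the anode.
The standard potential is −0.73 − (−1.18) = +0.45 V and the balanced reaction transfers n = 6 electrons.
Balancing gives 2 Cr³⁺(aq) + 3 Mn(s) → 2 Cr(s) + 3 Mn²⁺(aq); hence Q = [Mn²⁺(aq)]^3 / [Cr³⁺(aq)]^2 = 5.26×10^5 (log Q = 5.721).
E = E° − (0.0562/n)·log Q = +0.45 − (0.0562/6)(5.721) = +0.396 V.

+0.396 V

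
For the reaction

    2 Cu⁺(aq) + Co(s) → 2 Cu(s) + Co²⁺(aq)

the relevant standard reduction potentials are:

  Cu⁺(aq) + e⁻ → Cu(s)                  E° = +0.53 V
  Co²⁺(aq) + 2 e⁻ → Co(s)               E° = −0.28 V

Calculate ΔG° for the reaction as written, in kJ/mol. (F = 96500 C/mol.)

In the reaction as written Cu⁺(aq) is reduced, so the Cu⁺/Cu couple is the cathode and Co²⁺/Co is the anode.
E°cell = +0.53 − (−0.28) = +0.81 V; balancing electrons gives n = 2.
ΔG° = −nFE°cell = −(2)(96500)(+0.81) J/mol = −156 kJ/mol.

−156 kJ/mol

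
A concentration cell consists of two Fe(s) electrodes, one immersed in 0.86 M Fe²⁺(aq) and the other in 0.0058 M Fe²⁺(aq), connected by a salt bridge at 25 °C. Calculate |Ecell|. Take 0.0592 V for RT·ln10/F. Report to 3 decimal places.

0.064 V

For a concentration cell E°cell = 0, since both electrodes use the same couple.
The compartment with the higher Fe²⁺(aq) concentration (0.86 M) acts as the cathode; ions are reduced there and produced at the dilute (0.0058 M) anode.
With n = 2, Ecell = −(0.0592/2)·log([dilute]/[conc]) = −(0.0592/2)·log(0.0058/0.86) = +0.064 V.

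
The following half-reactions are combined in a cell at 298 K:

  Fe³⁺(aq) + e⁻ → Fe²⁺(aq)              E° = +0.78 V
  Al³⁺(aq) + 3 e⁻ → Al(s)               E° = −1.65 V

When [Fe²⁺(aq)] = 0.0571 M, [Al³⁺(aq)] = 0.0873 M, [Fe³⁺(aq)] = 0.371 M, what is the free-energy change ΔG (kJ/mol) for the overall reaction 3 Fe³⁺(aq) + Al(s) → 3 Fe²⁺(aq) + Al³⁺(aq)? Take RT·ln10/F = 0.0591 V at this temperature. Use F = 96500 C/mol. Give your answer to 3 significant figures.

The standard cell potential is +0.78 − (−1.65) = +2.43 V, with n = 3 electrons in the balanced equation.
The reaction quotient is ([Fe²⁺(aq)]^3·[Al³⁺(aq)]) / [Fe³⁺(aq)]^3 = 0.000318; by Nernst, E = +2.43 − (0.0591/3)(−3.497) = +2.4989 V.
Then ΔG = −nFE = −3 × 96500 × +2.4989 J/mol = −723 kJ/mol.

−723 kJ/mol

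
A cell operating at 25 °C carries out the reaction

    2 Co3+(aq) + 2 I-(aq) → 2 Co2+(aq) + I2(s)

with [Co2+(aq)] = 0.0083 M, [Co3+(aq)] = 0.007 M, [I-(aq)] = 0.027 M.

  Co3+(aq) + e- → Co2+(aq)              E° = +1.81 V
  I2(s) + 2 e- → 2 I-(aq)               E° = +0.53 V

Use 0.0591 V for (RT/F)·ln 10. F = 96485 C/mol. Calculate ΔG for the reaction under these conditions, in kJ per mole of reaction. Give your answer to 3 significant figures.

E°cell = +1.81 − (+0.53) = +1.28 V; the balanced reaction transfers n = 2 electrons.
Q = [Co2+(aq)]^2 / ([Co3+(aq)]^2·[I-(aq)]^2) = 1.93×10^3, so log Q = 3.285 and E = +1.28 − (0.0591/2)(3.285) = +1.1829 V.
Then ΔG = −nFE = −2 × 96485 × +1.1829 J/mol = −228 kJ/mol.

−228 kJ/mol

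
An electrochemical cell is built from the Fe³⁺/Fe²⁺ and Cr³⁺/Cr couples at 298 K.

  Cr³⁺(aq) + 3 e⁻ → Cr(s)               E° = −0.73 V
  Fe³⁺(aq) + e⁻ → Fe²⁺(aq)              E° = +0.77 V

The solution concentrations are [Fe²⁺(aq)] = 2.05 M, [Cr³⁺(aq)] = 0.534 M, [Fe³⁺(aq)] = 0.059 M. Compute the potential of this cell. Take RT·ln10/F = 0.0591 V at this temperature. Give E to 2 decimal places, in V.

Fe³⁺/Fe²⁺ is reduced (cathode, E° = +0.77 V) and Cr³⁺/Cr is oxidized (anode).
The standard potential is +0.77 − (−0.73) = +1.50 V and the balanced reaction transfers n = 3 electrons.
For the overall reaction 3 Fe³⁺(aq) + Cr(s) → 3 Fe²⁺(aq) + Cr³⁺(aq), Q = ([Fe²⁺(aq)]^3·[Cr³⁺(aq)]) / [Fe³⁺(aq)]^3 = 2.24×10^4, giving log Q = 4.350.
E = E° − (0.0591/n)·log Q = +1.50 − (0.0591/3)(4.350) = +1.41 V.

+1.41 V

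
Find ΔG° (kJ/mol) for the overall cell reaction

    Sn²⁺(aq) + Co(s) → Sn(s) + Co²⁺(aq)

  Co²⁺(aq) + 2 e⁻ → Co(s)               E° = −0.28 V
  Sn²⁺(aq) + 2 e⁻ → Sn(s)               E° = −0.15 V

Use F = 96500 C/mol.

In the reaction as written Sn²⁺(aq) is reduced, so the Sn²⁺/Sn couple is the cathode and Co²⁺/Co is the anode.
E°cell = −0.15 − (−0.28) = +0.13 V; balancing electrons gives n = 2.
ΔG° = −nFE°cell = −(2)(96500)(+0.13) J/mol = −25.1 kJ/mol.

−25.1 kJ/mol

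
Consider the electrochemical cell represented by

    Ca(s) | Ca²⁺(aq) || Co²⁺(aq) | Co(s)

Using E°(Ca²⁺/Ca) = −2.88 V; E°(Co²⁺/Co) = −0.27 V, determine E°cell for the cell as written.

+2.61 V

By convention the left-hand electrode in cell notation is the anode (oxidation) and the right-hand electrode is the cathode (reduction).
E°cell = E°(right) − E°(left) = −0.27 − (−2.88) = +2.61 V.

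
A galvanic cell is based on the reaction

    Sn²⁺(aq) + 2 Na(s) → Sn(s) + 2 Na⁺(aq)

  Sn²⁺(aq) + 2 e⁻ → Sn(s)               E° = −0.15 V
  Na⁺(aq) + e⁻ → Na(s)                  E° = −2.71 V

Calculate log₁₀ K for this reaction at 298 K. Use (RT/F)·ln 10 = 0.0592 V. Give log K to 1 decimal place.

log K = 86.5

The Sn²⁺/Sn couple is reduced (cathode); E°cell = −0.15 − (−2.71) = +2.56 V with n = 2.
At equilibrium E = 0, so log K = nE°cell / 0.0592 = (2)(+2.56) / 0.0592 = 86.5.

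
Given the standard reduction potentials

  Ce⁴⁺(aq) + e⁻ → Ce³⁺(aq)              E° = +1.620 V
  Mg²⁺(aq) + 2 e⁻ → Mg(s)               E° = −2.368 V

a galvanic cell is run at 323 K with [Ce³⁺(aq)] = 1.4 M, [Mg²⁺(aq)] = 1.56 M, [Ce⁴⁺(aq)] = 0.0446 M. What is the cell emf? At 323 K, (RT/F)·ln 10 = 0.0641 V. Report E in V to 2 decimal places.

Since E°(Ce⁴⁺/Ce³⁺) > E°(Mg²⁺/Mg), Ce⁴⁺/Ce³⁺ serves as the cathode.
The standard potential is +1.620 − (−2.368) = +3.988 V and the balanced reaction transfers n = 2 electrons.
Balancing gives 2 Ce⁴⁺(aq) + Mg(s) → 2 Ce³⁺(aq) + Mg²⁺(aq); hence Q = ([Ce³⁺(aq)]^2·[Mg²⁺(aq)]) / [Ce⁴⁺(aq)]^2 = 1.54×10^3 (log Q = 3.187).
Applying E = E° − (RT ln10/nF)·log Q gives +3.988 − (0.0641/2)(3.187) = +3.89 V.

+3.89 V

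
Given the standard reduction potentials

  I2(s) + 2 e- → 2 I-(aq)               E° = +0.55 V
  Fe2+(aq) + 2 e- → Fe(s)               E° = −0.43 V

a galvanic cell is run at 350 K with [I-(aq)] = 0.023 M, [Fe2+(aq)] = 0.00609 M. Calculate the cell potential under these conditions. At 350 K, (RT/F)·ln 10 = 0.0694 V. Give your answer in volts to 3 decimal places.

+1.171 V

The I₂/I⁻ couple has the more positive E°, so it is the cathode; Fe²⁺/Fe is the anode.
E°cell = +0.55 − (−0.43) = +0.98 V, with n = 2 electrons transferred.
Balancing gives I2(s) + Fe(s) → 2 I-(aq) + Fe2+(aq); hence Q = [I-(aq)]^2·[Fe2+(aq)] = 3.22×10^−6 (log Q = −5.492).
Applying E = E° − (RT ln10/nF)·log Q gives +0.98 − (0.0694/2)(−5.492) = +1.171 V.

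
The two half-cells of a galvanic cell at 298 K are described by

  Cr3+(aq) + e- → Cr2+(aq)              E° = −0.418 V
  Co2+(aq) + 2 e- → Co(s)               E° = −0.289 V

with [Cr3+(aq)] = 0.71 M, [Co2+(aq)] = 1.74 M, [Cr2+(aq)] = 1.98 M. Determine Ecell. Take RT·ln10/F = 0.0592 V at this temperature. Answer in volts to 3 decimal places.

The Co²⁺/Co couple has the more positive E°, so it is the cathode; Cr³⁺/Cr²⁺ is the anode.
E°cell = −0.289 − (−0.418) = +0.129 V, with n = 2 electrons transferred.
The balanced reaction is Co2+(aq) + 2 Cr2+(aq) → Co(s) + 2 Cr3+(aq), so Q = [Cr3+(aq)]^2 / ([Co2+(aq)]·[Cr2+(aq)]^2) = 0.0739 and log Q = −1.131.
By the Nernst equation, E = +0.129 − (0.0592/2)·(−1.131) = +0.162 V.

+0.162 V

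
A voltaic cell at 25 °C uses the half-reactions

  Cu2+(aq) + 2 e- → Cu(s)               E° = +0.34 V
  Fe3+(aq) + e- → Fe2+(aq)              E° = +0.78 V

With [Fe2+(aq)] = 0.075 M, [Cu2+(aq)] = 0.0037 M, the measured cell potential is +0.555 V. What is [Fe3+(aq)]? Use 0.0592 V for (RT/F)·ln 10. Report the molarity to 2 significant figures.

0.40 M

Fe³⁺/Fe²⁺ is the cathode (higher E°); E°cell = +0.78 − (+0.34) = +0.44 V with n = 2.
From the Nernst equation, log Q = n(E° − E)/0.0592 = 2·(+0.44 − (+0.555))/0.0592 = −3.885.
Balancing electrons gives 2 Fe3+(aq) + Cu(s) → 2 Fe2+(aq) + Cu2+(aq); thus Q = ([Fe2+(aq)]^2·[Cu2+(aq)]) / [Fe3+(aq)]^2.
Isolating [Fe3+(aq)] in Q = 10^{−3.885} yields log [Fe3+(aq)] = −0.398, i.e. 0.40 M.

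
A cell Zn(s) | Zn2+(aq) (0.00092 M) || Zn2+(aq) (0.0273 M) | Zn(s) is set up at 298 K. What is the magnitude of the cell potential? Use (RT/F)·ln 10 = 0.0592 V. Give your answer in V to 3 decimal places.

0.044 V

For a concentration cell E°cell = 0, since both electrodes use the same couple.
The compartment with the higher Zn2+(aq) concentration (0.0273 M) acts as the cathode; ions are reduced there and produced at the dilute (0.00092 M) anode.
With n = 2, Ecell = −(0.0592/2)·log([dilute]/[conc]) = −(0.0592/2)·log(0.00092/0.0273) = +0.044 V.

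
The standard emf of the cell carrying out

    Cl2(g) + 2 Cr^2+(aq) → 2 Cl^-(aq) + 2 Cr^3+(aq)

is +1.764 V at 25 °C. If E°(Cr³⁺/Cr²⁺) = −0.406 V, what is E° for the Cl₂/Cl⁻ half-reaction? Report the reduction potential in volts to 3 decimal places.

In the reaction as written the Cl₂/Cl⁻ couple is reduced (cathode) and Cr³⁺/Cr²⁺ is oxidized (anode), so E°cell = E°(Cl₂/Cl⁻) − E°(Cr³⁺/Cr²⁺).
E°(Cl₂/Cl⁻) = E°cell + E°(anode) = +1.764 + (−0.406) = +1.358 V.

+1.358 V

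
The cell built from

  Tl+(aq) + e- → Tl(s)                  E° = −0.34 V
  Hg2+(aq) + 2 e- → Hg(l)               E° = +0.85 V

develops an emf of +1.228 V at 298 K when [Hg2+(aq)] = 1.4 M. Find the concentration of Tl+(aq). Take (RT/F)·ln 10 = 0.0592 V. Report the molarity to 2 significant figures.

0.27 M

Hg²⁺/Hg is the cathode (higher E°); E°cell = +0.85 − (−0.34) = +1.19 V with n = 2.
From the Nernst equation, log Q = n(E° − E)/0.0592 = 2·(+1.19 − (+1.228))/0.0592 = −1.284.
The balanced reaction is Hg2+(aq) + 2 Tl(s) → Hg(l) + 2 Tl+(aq), so Q = [Tl+(aq)]^2 / [Hg2+(aq)].
Isolating [Tl+(aq)] in Q = 10^{−1.284} yields log [Tl+(aq)] = −0.569, i.e. 0.27 M.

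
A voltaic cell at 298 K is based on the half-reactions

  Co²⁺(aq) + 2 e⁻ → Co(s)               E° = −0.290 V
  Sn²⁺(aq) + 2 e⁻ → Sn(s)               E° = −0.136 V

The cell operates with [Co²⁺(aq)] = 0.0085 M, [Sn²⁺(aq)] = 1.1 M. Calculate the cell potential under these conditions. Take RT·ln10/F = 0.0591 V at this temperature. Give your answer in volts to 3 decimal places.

The Sn²⁺/Sn couple has the more positive E°, so it is the cathode; Co²⁺/Co is the anode.
E°cell = E°cat − E°an = −0.136 − (−0.290) = +0.154 V; n = 2.
For the overall reaction Sn²⁺(aq) + Co(s) → Sn(s) + Co²⁺(aq), Q = [Co²⁺(aq)] / [Sn²⁺(aq)] = 0.00773, giving log Q = −2.112.
E = E° − (0.0591/n)·log Q = +0.154 − (0.0591/2)(−2.112) = +0.216 V.

+0.216 V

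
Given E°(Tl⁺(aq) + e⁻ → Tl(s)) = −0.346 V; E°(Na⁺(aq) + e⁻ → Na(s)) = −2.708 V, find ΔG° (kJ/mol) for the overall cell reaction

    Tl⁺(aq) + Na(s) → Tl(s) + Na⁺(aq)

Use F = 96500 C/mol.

−228 kJ/mol

In the reaction as written Tl⁺(aq) is reduced, so the Tl⁺/Tl couple is the cathode and Na⁺/Na is the anode.
E°cell = −0.346 − (−2.708) = +2.362 V; balancing electrons gives n = 1.
ΔG° = −nFE°cell = −(1)(96500)(+2.362) J/mol = −228 kJ/mol.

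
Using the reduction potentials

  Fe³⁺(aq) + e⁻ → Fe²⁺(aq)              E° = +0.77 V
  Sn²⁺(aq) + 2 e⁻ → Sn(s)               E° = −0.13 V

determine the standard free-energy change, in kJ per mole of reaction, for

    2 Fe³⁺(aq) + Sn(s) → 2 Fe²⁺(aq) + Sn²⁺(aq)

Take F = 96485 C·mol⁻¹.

−174 kJ/mol

In the reaction as written Fe³⁺(aq) is reduced, so the Fe³⁺/Fe²⁺ couple is the cathode and Sn²⁺/Sn is the anode.
E°cell = +0.77 − (−0.13) = +0.90 V; balancing electrons gives n = 2.
ΔG° = −nFE°cell = −(2)(96485)(+0.90) J/mol = −174 kJ/mol.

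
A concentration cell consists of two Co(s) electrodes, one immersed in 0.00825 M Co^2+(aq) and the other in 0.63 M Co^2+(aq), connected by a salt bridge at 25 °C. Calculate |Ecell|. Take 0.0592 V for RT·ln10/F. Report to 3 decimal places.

For a concentration cell E°cell = 0, since both electrodes use the same couple.
The compartment with the higher Co^2+(aq) concentration (0.63 M) acts as the cathode; ions are reduced there and produced at the dilute (0.00825 M) anode.
With n = 2, Ecell = −(0.0592/2)·log([dilute]/[conc]) = −(0.0592/2)·log(0.00825/0.63) = +0.056 V.

0.056 V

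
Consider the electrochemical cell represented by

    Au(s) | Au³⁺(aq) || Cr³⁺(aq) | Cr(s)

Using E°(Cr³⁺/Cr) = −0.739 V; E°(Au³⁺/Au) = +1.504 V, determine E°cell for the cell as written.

−2.243 V

By convention the left-hand electrode in cell notation is the anode (oxidation) and the right-hand electrode is the cathode (reduction).
E°cell = E°(right) − E°(left) = −0.739 − (+1.504) = −2.243 V.
The negative sign shows that, as written, the cell would require an external voltage to drive the reaction.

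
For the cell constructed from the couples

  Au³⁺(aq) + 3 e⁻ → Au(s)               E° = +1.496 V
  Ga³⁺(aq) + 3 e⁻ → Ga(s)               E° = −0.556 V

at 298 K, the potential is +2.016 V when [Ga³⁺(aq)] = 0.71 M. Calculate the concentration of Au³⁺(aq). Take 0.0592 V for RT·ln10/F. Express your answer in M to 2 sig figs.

0.011 M

The Au³⁺/Au couple has the larger reduction potential, so it is the cathode: E°cell = +1.496 − (−0.556) = +2.052 V and n = 3.
From the Nernst equation, log Q = n(E° − E)/0.0592 = 3·(+2.052 − (+2.016))/0.0592 = 1.824.
The balanced reaction is Au³⁺(aq) + Ga(s) → Au(s) + Ga³⁺(aq), so Q = [Ga³⁺(aq)] / [Au³⁺(aq)].
Isolating [Au³⁺(aq)] in Q = 10^{1.824} yields log [Au³⁺(aq)] = −1.973, i.e. 0.011 M.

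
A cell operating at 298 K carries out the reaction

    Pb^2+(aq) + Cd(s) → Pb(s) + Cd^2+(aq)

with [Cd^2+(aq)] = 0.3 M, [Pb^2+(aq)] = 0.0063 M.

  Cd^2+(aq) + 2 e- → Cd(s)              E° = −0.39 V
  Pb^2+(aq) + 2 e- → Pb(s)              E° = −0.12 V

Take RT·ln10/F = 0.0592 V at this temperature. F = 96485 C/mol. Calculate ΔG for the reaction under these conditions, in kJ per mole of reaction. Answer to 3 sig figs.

E°cell = −0.12 − (−0.39) = +0.27 V; the balanced reaction transfers n = 2 electrons.
Q = [Cd^2+(aq)] / [Pb^2+(aq)] = 47.6, so log Q = 1.678 and E = +0.27 − (0.0592/2)(1.678) = +0.2203 V.
ΔG = −nFE = −(2)(96485)(+0.2203) J/mol = −42.5 kJ/mol.

−42.5 kJ/mol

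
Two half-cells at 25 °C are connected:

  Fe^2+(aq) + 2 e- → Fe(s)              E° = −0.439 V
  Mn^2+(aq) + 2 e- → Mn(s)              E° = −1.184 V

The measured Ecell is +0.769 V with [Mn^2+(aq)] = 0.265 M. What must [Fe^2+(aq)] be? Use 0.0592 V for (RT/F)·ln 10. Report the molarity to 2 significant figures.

Fe²⁺/Fe is the cathode (higher E°); E°cell = −0.439 − (−1.184) = +0.745 V with n = 2.
Since E = E° − (0.0592/n)·log Q, log Q = n(E° − E)/0.0592 = −0.811.
Balancing electrons gives Fe^2+(aq) + Mn(s) → Fe(s) + Mn^2+(aq); thus Q = [Mn^2+(aq)] / [Fe^2+(aq)].
Isolating [Fe^2+(aq)] in Q = 10^{−0.811} yields log [Fe^2+(aq)] = 0.234, i.e. 1.7 M.

1.7 M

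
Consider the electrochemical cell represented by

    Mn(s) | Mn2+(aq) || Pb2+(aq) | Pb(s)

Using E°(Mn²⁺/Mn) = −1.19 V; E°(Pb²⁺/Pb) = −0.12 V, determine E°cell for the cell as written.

+1.07 V

By convention the left-hand electrode in cell notation is the anode (oxidation) and the right-hand electrode is the cathode (reduction).
E°cell = E°(right) − E°(left) = −0.12 − (−1.19) = +1.07 V.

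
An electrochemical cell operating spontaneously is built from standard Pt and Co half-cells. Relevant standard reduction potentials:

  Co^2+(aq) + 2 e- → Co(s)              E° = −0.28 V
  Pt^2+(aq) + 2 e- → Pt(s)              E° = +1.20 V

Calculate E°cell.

The Pt²⁺/Pt couple has the higher E°, so Pt ion is reduced (cathode) and Co is oxidized (anode).
E°cell = E°(cathode) − E°(anode) = +1.20 − (−0.28) = +1.48 V.

+1.48 V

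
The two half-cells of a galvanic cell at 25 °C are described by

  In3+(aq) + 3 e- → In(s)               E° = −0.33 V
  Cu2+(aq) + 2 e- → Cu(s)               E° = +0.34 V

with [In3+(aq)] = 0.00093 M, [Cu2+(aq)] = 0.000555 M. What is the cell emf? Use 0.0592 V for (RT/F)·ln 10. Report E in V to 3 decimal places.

Cu²⁺/Cu is reduced (cathode, E° = +0.34 V) and In³⁺/In is oxidized (anode).
The standard potential is +0.34 − (−0.33) = +0.67 V and the balanced reaction transfers n = 6 electrons.
For the overall reaction 3 Cu2+(aq) + 2 In(s) → 3 Cu(s) + 2 In3+(aq), Q = [In3+(aq)]^2 / [Cu2+(aq)]^3 = 5.06×10^3, giving log Q = 3.704.
E = E° − (0.0592/n)·log Q = +0.67 − (0.0592/6)(3.704) = +0.633 V.

+0.633 V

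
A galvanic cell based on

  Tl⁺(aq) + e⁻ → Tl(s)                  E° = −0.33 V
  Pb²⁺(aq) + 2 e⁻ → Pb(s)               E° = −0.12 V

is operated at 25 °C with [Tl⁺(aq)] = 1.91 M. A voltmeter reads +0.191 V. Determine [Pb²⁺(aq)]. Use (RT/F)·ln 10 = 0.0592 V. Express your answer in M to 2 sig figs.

The Pb²⁺/Pb couple has the larger reduction potential, so it is the cathode: E°cell = −0.12 − (−0.33) = +0.21 V and n = 2.
Rearranging E = E° − (0.0592/n)·log Q gives log Q = 2(+0.21 − (+0.191))/0.0592 = 0.642.
For Pb²⁺(aq) + 2 Tl(s) → Pb(s) + 2 Tl⁺(aq), the reaction quotient is Q = [Tl⁺(aq)]^2 / [Pb²⁺(aq)].
Isolating [Pb²⁺(aq)] in Q = 10^{0.642} yields log [Pb²⁺(aq)] = −0.080, i.e. 0.83 M.

0.83 M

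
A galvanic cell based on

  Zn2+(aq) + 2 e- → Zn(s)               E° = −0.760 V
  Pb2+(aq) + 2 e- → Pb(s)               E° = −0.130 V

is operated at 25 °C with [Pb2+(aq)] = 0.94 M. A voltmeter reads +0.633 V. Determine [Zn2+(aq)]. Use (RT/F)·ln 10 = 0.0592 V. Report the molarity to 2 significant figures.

The Pb²⁺/Pb couple has the larger reduction potential, so it is the cathode: E°cell = −0.130 − (−0.760) = +0.630 V and n = 2.
From the Nernst equation, log Q = n(E° − E)/0.0592 = 2·(+0.630 − (+0.633))/0.0592 = −0.101.
The balanced reaction is Pb2+(aq) + Zn(s) → Pb(s) + Zn2+(aq), so Q = [Zn2+(aq)] / [Pb2+(aq)].
Isolating [Zn2+(aq)] in Q = 10^{−0.101} yields log [Zn2+(aq)] = −0.128, i.e. 0.74 M.

0.74 M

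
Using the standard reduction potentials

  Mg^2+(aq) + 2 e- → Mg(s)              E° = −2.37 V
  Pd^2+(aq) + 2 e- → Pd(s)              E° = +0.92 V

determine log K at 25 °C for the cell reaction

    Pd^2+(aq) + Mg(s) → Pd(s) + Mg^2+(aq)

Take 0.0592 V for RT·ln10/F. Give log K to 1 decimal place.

The Pd²⁺/Pd couple is reduced (cathode); E°cell = +0.92 − (−2.37) = +3.29 V with n = 2.
At equilibrium E = 0, so log K = nE°cell / 0.0592 = (2)(+3.29) / 0.0592 = 111.1.

log K = 111.1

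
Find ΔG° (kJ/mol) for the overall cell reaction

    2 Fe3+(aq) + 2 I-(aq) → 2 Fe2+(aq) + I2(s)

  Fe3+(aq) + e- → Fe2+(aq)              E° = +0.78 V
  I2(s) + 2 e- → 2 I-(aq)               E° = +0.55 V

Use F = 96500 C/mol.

−44.4 kJ/mol

In the reaction as written Fe3+(aq) is reduced, so the Fe³⁺/Fe²⁺ couple is the cathode and I₂/I⁻ is the anode.
E°cell = +0.78 − (+0.55) = +0.23 V; balancing electrons gives n = 2.
ΔG° = −nFE°cell = −(2)(96500)(+0.23) J/mol = −44.4 kJ/mol.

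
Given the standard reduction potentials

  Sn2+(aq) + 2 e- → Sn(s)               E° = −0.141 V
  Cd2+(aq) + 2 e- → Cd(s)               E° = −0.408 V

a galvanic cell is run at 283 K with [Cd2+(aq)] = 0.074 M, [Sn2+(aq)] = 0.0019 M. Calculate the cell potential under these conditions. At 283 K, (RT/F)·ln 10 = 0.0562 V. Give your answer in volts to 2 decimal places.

Since E°(Sn²⁺/Sn) > E°(Cd²⁺/Cd), Sn²⁺/Sn serves as the cathode.
E°cell = −0.141 − (−0.408) = +0.267 V, with n = 2 electrons transferred.
The balanced reaction is Sn2+(aq) + Cd(s) → Sn(s) + Cd2+(aq), so Q = [Cd2+(aq)] / [Sn2+(aq)] = 38.9 and log Q = 1.590.
Applying E = E° − (RT ln10/nF)·log Q gives +0.267 − (0.0562/2)(1.590) = +0.22 V.

+0.22 V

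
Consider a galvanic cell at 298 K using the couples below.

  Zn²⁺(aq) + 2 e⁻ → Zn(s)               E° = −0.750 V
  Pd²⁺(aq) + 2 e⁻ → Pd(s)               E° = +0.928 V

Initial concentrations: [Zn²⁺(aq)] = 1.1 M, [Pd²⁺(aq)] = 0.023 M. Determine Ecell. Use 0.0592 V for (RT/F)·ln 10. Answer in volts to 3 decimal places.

Since E°(Pd²⁺/Pd) > E°(Zn²⁺/Zn), Pd²⁺/Pd serves as the cathode.
The standard potential is +0.928 − (−0.750) = +1.678 V and the balanced reaction transfers n = 2 electrons.
Balancing gives Pd²⁺(aq) + Zn(s) → Pd(s) + Zn²⁺(aq); hence Q = [Zn²⁺(aq)] / [Pd²⁺(aq)] = 47.8 (log Q = 1.680).
By the Nernst equation, E = +1.678 − (0.0592/2)·(1.680) = +1.628 V.

+1.628 V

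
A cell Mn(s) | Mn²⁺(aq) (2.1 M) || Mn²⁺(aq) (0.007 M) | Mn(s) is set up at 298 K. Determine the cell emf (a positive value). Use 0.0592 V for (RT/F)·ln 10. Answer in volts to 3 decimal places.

For a concentration cell E°cell = 0, since both electrodes use the same couple.
The compartment with the higher Mn²⁺(aq) concentration (2.1 M) acts as the cathode; ions are reduced there and produced at the dilute (0.007 M) anode.
With n = 2, Ecell = −(0.0592/2)·log([dilute]/[conc]) = −(0.0592/2)·log(0.007/2.1) = +0.073 V.

0.073 V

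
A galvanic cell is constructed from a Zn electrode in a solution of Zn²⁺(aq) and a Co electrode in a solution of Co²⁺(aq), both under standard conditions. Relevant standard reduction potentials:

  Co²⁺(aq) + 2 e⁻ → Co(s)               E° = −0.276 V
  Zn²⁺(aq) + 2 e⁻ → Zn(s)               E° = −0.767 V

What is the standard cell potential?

+0.491 V

The Co²⁺/Co couple has the higher E°, so Co ion is reduced (cathode) and Zn is oxidized (anode).
E°cell = E°(cathode) − E°(anode) = −0.276 − (−0.767) = +0.491 V.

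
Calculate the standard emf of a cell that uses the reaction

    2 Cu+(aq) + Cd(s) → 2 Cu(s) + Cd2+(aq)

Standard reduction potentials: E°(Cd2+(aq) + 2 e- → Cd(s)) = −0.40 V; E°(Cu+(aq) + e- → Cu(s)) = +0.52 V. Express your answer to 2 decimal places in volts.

In the reaction as written, Cu+(aq) is reduced (cathode) and Cd2+(aq) is produced by oxidation at the anode.
E°cell = E°(cathode) − E°(anode) = +0.52 − (−0.40) = +0.92 V.
The positive value indicates the reaction is spontaneous as written.

+0.92 V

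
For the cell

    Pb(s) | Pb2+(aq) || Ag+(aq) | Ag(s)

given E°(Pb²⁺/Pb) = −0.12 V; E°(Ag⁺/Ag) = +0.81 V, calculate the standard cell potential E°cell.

By convention the left-hand electrode in cell notation is the anode (oxidation) and the right-hand electrode is the cathode (reduction).
E°cell = E°(right) − E°(left) = +0.81 − (−0.12) = +0.93 V.

+0.93 V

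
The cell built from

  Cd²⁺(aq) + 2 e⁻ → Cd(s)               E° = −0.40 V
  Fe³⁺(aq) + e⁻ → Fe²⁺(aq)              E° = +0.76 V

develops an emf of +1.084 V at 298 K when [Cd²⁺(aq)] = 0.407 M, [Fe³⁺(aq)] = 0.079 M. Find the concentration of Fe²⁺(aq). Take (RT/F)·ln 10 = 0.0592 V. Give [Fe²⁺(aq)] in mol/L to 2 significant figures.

2.4 M

With Fe³⁺/Fe²⁺ at the cathode and Cd²⁺/Cd at the anode, E°cell = +0.76 − (−0.40) = +1.16 V (n = 2).
Since E = E° − (0.0592/n)·log Q, log Q = n(E° − E)/0.0592 = 2.568.
Balancing electrons gives 2 Fe³⁺(aq) + Cd(s) → 2 Fe²⁺(aq) + Cd²⁺(aq); thus Q = ([Fe²⁺(aq)]^2·[Cd²⁺(aq)]) / [Fe³⁺(aq)]^2.
Substituting the known concentrations and solving, log [Fe²⁺(aq)] = 0.377 and [Fe²⁺(aq)] = 2.4 M.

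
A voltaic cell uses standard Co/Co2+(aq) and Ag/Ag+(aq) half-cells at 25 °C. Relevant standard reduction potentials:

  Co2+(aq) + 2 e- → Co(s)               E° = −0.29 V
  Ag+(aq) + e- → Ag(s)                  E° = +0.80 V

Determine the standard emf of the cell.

+1.09 V

The Ag⁺/Ag couple has the higher E°, so Ag ion is reduced (cathode) and Co is oxidized (anode).
E°cell = E°(cathode) − E°(anode) = +0.80 − (−0.29) = +1.09 V.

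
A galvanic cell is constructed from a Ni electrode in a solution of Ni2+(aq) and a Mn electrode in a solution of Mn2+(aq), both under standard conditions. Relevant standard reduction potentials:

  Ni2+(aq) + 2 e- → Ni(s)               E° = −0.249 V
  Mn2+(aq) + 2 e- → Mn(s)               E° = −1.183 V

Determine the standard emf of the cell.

+0.934 V

Of the two couples in this cell, the one with the more positive reduction potential is reduced at the cathode: here that is Ni²⁺/Ni (−0.249 V); Mn²⁺/Mn (−1.183 V) is the anode.
E°cell = E°(cathode) − E°(anode) = −0.249 − (−1.183) = +0.934 V.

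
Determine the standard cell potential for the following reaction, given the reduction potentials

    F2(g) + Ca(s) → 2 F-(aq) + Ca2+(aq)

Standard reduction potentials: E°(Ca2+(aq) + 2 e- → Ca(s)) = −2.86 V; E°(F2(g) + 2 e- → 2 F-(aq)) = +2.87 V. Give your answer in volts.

F2(g) gains electrons, so the F₂/F⁻ couple is the cathode; the Ca²⁺/Ca couple is the anode.
E°cell = E°(cathode) − E°(anode) = +2.87 − (−2.86) = +5.73 V.

+5.73 V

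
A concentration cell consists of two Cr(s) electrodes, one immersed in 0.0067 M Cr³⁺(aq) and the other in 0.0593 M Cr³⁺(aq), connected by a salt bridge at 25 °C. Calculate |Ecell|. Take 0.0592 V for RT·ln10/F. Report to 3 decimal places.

For a concentration cell E°cell = 0, since both electrodes use the same couple.
The compartment with the higher Cr³⁺(aq) concentration (0.0593 M) acts as the cathode; ions are reduced there and produced at the dilute (0.0067 M) anode.
With n = 3, Ecell = −(0.0592/3)·log([dilute]/[conc]) = −(0.0592/3)·log(0.0067/0.0593) = +0.019 V.

0.019 V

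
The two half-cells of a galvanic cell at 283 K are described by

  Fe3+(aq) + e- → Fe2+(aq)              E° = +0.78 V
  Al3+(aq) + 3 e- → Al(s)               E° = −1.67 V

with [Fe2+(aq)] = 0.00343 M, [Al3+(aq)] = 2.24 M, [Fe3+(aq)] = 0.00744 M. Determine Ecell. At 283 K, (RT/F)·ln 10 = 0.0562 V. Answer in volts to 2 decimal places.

+2.46 V

The Fe³⁺/Fe²⁺ couple has the more positive E°, so it is the cathode; Al³⁺/Al is the anode.
E°cell = E°cat − E°an = +0.78 − (−1.67) = +2.45 V; n = 3.
The balanced reaction is 3 Fe3+(aq) + Al(s) → 3 Fe2+(aq) + Al3+(aq), so Q = ([Fe2+(aq)]^3·[Al3+(aq)]) / [Fe3+(aq)]^3 = 0.219 and log Q = −0.659.
By the Nernst equation, E = +2.45 − (0.0562/3)·(−0.659) = +2.46 V.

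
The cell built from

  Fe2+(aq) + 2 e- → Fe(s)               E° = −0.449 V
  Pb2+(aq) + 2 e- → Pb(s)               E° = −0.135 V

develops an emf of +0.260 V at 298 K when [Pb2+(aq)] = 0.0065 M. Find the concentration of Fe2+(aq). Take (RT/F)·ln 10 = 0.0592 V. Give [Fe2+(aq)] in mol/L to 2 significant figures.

0.43 M

With Pb²⁺/Pb at the cathode and Fe²⁺/Fe at the anode, E°cell = −0.135 − (−0.449) = +0.314 V (n = 2).
Since E = E° − (0.0592/n)·log Q, log Q = n(E° − E)/0.0592 = 1.824.
For Pb2+(aq) + Fe(s) → Pb(s) + Fe2+(aq), the reaction quotient is Q = [Fe2+(aq)] / [Pb2+(aq)].
Substituting the known concentrations and solving, log [Fe2+(aq)] = −0.363 and [Fe2+(aq)] = 0.43 M.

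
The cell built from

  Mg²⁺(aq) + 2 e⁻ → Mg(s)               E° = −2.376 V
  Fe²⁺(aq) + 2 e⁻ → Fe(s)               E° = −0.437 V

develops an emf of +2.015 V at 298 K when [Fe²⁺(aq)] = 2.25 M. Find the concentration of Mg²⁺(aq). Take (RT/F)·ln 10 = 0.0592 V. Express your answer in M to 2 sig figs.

With Fe²⁺/Fe at the cathode and Mg²⁺/Mg at the anode, E°cell = −0.437 − (−2.376) = +1.939 V (n = 2).
Since E = E° − (0.0592/n)·log Q, log Q = n(E° − E)/0.0592 = −2.568.
Balancing electrons gives Fe²⁺(aq) + Mg(s) → Fe(s) + Mg²⁺(aq); thus Q = [Mg²⁺(aq)] / [Fe²⁺(aq)].
Substituting the known concentrations and solving, log [Mg²⁺(aq)] = −2.216 and [Mg²⁺(aq)] = 0.0061 M.

0.0061 M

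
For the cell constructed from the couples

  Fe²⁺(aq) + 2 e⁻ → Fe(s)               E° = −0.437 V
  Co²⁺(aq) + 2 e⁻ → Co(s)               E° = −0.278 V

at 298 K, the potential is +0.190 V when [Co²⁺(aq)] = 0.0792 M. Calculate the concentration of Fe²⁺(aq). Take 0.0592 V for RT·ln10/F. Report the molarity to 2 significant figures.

0.0071 M

Co²⁺/Co is the cathode (higher E°); E°cell = −0.278 − (−0.437) = +0.159 V with n = 2.
From the Nernst equation, log Q = n(E° − E)/0.0592 = 2·(+0.159 − (+0.190))/0.0592 = −1.047.
For Co²⁺(aq) + Fe(s) → Co(s) + Fe²⁺(aq), the reaction quotient is Q = [Fe²⁺(aq)] / [Co²⁺(aq)].
Solving for the unknown gives log [Fe²⁺(aq)] = −2.148, so [Fe²⁺(aq)] ≈ 0.0071 M.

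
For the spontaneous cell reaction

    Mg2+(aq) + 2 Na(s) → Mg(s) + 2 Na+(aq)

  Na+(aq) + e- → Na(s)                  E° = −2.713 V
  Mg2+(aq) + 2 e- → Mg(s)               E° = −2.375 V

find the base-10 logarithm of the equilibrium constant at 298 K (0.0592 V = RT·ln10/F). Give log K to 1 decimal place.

The Mg²⁺/Mg couple is reduced (cathode); E°cell = −2.375 − (−2.713) = +0.338 V with n = 2.
At equilibrium E = 0, so log K = nE°cell / 0.0592 = (2)(+0.338) / 0.0592 = 11.4.

log K = 11.4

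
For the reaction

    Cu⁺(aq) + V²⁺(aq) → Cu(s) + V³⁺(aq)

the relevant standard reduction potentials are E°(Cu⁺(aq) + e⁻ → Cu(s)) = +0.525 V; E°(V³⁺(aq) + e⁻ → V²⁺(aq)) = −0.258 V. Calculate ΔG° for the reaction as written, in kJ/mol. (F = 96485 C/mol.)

In the reaction as written Cu⁺(aq) is reduced, so the Cu⁺/Cu couple is the cathode and V³⁺/V²⁺ is the anode.
E°cell = +0.525 − (−0.258) = +0.783 V; balancing electrons gives n = 1.
ΔG° = −nFE°cell = −(1)(96485)(+0.783) J/mol = −75.5 kJ/mol.

−75.5 kJ/mol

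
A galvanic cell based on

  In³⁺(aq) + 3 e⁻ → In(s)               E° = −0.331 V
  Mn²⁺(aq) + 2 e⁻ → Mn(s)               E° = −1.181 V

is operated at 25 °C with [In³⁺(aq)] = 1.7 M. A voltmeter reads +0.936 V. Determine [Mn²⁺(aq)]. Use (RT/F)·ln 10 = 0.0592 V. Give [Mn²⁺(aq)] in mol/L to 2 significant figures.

0.0018 M

In³⁺/In is the cathode (higher E°); E°cell = −0.331 − (−1.181) = +0.850 V with n = 6.
Since E = E° − (0.0592/n)·log Q, log Q = n(E° − E)/0.0592 = −8.716.
The balanced reaction is 2 In³⁺(aq) + 3 Mn(s) → 2 In(s) + 3 Mn²⁺(aq), so Q = [Mn²⁺(aq)]^3 / [In³⁺(aq)]^2.
Solving for the unknown gives log [Mn²⁺(aq)] = −2.752, so [Mn²⁺(aq)] ≈ 0.0018 M.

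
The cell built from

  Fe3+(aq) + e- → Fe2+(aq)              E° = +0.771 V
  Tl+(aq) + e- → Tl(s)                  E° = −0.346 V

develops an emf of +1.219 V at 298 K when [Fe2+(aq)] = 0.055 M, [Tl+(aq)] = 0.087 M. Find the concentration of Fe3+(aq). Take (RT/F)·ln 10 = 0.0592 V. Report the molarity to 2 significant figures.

0.25 M

With Fe³⁺/Fe²⁺ at the cathode and Tl⁺/Tl at the anode, E°cell = +0.771 − (−0.346) = +1.117 V (n = 1).
Since E = E° − (0.0592/n)·log Q, log Q = n(E° − E)/0.0592 = −1.723.
The balanced reaction is Fe3+(aq) + Tl(s) → Fe2+(aq) + Tl+(aq), so Q = ([Fe2+(aq)]·[Tl+(aq)]) / [Fe3+(aq)].
Isolating [Fe3+(aq)] in Q = 10^{−1.723} yields log [Fe3+(aq)] = −0.597, i.e. 0.25 M.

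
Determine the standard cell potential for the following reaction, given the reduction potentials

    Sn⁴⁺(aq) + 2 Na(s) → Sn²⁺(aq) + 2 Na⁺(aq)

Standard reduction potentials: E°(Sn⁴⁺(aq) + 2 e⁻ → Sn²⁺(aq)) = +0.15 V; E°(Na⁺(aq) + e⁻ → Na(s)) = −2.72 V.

+2.87 V

Sn⁴⁺(aq) gains electrons, so the Sn⁴⁺/Sn²⁺ couple is the cathode; the Na⁺/Na couple is the anode.
E°cell = E°(cathode) − E°(anode) = +0.15 − (−2.72) = +2.87 V.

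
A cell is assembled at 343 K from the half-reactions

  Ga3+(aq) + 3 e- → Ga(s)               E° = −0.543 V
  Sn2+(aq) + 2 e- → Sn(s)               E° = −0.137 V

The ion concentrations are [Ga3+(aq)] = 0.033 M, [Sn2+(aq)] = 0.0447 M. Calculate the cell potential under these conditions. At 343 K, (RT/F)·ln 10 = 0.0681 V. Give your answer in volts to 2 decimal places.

The Sn²⁺/Sn couple has the more positive E°, so it is the cathode; Ga³⁺/Ga is the anode.
E°cell = −0.137 − (−0.543) = +0.406 V, with n = 6 electrons transferred.
The balanced reaction is 3 Sn2+(aq) + 2 Ga(s) → 3 Sn(s) + 2 Ga3+(aq), so Q = [Ga3+(aq)]^2 / [Sn2+(aq)]^3 = 12.2 and log Q = 1.086.
Applying E = E° − (RT ln10/nF)·log Q gives +0.406 − (0.0681/6)(1.086) = +0.39 V.

+0.39 V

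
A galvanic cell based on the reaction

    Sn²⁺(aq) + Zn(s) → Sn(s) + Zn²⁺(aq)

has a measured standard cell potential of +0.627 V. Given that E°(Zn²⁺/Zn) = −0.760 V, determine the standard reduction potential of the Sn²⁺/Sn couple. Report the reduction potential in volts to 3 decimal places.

−0.133 V

In the reaction as written the Sn²⁺/Sn couple is reduced (cathode) and Zn²⁺/Zn is oxidized (anode), so E°cell = E°(Sn²⁺/Sn) − E°(Zn²⁺/Zn).
E°(Sn²⁺/Sn) = E°cell + E°(anode) = +0.627 + (−0.760) = −0.133 V.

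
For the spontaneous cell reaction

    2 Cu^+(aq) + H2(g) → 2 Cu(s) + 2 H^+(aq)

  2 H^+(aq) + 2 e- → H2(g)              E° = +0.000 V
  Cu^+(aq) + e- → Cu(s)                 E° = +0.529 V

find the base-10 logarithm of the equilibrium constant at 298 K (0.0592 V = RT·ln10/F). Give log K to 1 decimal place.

The Cu⁺/Cu couple is reduced (cathode); E°cell = +0.529 − (+0.000) = +0.529 V with n = 2.
At equilibrium E = 0, so log K = nE°cell / 0.0592 = (2)(+0.529) / 0.0592 = 17.9.

log K = 17.9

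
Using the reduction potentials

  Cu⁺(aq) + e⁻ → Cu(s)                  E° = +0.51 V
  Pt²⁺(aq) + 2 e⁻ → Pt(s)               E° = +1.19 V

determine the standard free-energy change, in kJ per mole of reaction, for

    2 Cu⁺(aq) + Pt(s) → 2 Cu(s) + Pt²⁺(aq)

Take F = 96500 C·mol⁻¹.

+131 kJ/mol

In the reaction as written Cu⁺(aq) is reduced, so the Cu⁺/Cu couple is the cathode and Pt²⁺/Pt is the anode.
E°cell = +0.51 − (+1.19) = −0.68 V; balancing electrons gives n = 2.
ΔG° = −nFE°cell = −(2)(96500)(−0.68) J/mol = +131 kJ/mol.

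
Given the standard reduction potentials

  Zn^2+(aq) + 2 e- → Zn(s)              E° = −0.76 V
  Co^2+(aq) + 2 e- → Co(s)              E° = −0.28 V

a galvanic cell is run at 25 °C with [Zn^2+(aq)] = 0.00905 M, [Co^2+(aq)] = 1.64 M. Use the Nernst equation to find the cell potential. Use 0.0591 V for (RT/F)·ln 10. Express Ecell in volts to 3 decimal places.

Co²⁺/Co is reduced (cathode, E° = −0.28 V) and Zn²⁺/Zn is oxidized (anode).
E°cell = E°cat − E°an = −0.28 − (−0.76) = +0.48 V; n = 2.
The balanced reaction is Co^2+(aq) + Zn(s) → Co(s) + Zn^2+(aq), so Q = [Zn^2+(aq)] / [Co^2+(aq)] = 0.00552 and log Q = −2.258.
By the Nernst equation, E = +0.48 − (0.0591/2)·(−2.258) = +0.547 V.

+0.547 V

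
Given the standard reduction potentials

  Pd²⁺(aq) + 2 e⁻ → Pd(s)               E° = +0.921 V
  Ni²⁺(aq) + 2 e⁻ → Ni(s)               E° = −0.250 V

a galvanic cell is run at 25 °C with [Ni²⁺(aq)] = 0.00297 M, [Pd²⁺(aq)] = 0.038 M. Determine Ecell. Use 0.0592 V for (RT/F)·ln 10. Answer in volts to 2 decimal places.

Since E°(Pd²⁺/Pd) > E°(Ni²⁺/Ni), Pd²⁺/Pd serves as the cathode.
E°cell = +0.921 − (−0.250) = +1.171 V, with n = 2 electrons transferred.
The balanced reaction is Pd²⁺(aq) + Ni(s) → Pd(s) + Ni²⁺(aq), so Q = [Ni²⁺(aq)] / [Pd²⁺(aq)] = 0.0782 and log Q = −1.107.
By the Nernst equation, E = +1.171 − (0.0592/2)·(−1.107) = +1.20 V.

+1.20 V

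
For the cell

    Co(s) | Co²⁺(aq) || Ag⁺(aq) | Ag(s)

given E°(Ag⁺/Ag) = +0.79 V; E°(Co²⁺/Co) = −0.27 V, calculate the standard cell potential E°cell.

By convention the left-hand electrode in cell notation is the anode (oxidation) and the right-hand electrode is the cathode (reduction).
E°cell = E°(right) − E°(left) = +0.79 − (−0.27) = +1.06 V.

+1.06 V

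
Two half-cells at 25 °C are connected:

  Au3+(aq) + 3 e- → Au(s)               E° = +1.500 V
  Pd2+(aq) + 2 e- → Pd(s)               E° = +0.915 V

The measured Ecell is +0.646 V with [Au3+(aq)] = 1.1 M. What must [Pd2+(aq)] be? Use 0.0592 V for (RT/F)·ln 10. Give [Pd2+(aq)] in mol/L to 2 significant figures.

Au³⁺/Au is the cathode (higher E°); E°cell = +1.500 − (+0.915) = +0.585 V with n = 6.
From the Nernst equation, log Q = n(E° − E)/0.0592 = 6·(+0.585 − (+0.646))/0.0592 = −6.182.
Balancing electrons gives 2 Au3+(aq) + 3 Pd(s) → 2 Au(s) + 3 Pd2+(aq); thus Q = [Pd2+(aq)]^3 / [Au3+(aq)]^2.
Substituting the known concentrations and solving, log [Pd2+(aq)] = −2.033 and [Pd2+(aq)] = 0.0093 M.

0.0093 M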